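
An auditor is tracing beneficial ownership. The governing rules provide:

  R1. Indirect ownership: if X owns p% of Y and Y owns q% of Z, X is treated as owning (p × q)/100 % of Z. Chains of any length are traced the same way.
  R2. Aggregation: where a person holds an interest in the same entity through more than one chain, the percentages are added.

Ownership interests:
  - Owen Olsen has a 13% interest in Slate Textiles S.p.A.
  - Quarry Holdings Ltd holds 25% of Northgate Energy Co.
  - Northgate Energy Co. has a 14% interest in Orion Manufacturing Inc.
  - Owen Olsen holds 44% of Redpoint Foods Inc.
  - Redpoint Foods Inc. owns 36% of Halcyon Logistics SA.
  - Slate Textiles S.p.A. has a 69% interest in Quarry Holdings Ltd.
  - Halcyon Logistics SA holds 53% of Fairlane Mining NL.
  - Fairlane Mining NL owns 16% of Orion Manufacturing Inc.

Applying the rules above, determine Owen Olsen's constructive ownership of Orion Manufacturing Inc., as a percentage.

1.657182%

Chain via Slate Textiles S.p.A. → Quarry Holdings Ltd → Northgate Energy Co. (R1): 13% × 69% × 25% × 14% = 0.31395% of Orion Manufacturing Inc.
Chain via Redpoint Foods Inc. → Halcyon Logistics SA → Fairlane Mining NL (R1): 44% × 36% × 53% × 16% = 1.343232% of Orion Manufacturing Inc.
Aggregating (R2): 0.31395% + 1.343232% = 1.657182%.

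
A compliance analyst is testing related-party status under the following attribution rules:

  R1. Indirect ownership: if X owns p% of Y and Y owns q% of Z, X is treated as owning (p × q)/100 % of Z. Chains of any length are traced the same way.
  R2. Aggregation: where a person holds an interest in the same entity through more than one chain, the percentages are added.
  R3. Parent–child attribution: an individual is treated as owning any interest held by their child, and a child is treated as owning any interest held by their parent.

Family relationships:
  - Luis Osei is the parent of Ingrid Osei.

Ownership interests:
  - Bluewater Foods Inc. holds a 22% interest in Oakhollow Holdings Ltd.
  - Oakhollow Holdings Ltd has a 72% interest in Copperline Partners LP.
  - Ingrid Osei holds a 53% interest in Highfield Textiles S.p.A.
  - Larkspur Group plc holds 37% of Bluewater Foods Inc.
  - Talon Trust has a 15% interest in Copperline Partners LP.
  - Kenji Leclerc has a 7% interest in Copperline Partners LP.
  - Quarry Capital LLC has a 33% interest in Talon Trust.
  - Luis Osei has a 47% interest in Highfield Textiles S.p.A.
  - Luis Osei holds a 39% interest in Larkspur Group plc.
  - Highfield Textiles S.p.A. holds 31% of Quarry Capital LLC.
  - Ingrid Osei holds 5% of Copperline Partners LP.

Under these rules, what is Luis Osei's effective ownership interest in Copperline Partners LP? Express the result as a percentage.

8.820212%

By parent–child attribution (R3), Luis Osei is treated as also owning Ingrid Osei's interest in Highfield Textiles S.p.A, giving 47% + 53% = 100%.
By parent–child attribution (R3), Luis Osei is treated as owning Ingrid Osei's 5% interest in Copperline Partners LP.
Chain via Highfield Textiles S.p.A. → Quarry Capital LLC → Talon Trust (R1): 100% × 31% × 33% × 15% = 1.5345% of Copperline Partners LP.
Chain via Larkspur Group plc → Bluewater Foods Inc. → Oakhollow Holdings Ltd (R1): 39% × 37% × 22% × 72% = 2.285712% of Copperline Partners LP.
Direct interest in Copperline Partners LP: 5%.
Aggregating (R2): 1.5345% + 2.285712% + 5% = 8.820212%.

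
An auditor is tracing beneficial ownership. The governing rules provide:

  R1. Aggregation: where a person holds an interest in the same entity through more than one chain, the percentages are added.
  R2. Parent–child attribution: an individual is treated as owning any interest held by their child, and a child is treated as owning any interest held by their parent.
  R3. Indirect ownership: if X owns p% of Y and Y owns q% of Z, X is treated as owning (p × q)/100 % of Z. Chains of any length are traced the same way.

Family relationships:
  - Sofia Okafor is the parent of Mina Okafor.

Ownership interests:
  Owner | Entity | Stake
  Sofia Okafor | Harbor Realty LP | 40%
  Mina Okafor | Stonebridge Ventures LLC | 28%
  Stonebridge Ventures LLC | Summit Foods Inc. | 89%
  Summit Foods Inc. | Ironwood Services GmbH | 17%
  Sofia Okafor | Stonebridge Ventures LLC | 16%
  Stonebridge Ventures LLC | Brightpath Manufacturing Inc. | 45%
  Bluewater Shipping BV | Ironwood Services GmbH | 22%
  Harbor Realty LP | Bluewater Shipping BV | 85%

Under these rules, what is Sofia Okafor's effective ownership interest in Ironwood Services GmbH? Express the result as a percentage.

By parent–child attribution (R2), Sofia Okafor is treated as also owning Mina Okafor's interest in Stonebridge Ventures LLC, giving 16% + 28% = 44%.
Chain via Harbor Realty LP → Bluewater Shipping BV (R3): 40% × 85% × 22% = 7.48% of Ironwood Services GmbH.
Chain via Stonebridge Ventures LLC → Summit Foods Inc. (R3): 44% × 89% × 17% = 6.6572% of Ironwood Services GmbH.
Aggregating (R1): 7.48% + 6.6572% = 14.1372%.

14.1372%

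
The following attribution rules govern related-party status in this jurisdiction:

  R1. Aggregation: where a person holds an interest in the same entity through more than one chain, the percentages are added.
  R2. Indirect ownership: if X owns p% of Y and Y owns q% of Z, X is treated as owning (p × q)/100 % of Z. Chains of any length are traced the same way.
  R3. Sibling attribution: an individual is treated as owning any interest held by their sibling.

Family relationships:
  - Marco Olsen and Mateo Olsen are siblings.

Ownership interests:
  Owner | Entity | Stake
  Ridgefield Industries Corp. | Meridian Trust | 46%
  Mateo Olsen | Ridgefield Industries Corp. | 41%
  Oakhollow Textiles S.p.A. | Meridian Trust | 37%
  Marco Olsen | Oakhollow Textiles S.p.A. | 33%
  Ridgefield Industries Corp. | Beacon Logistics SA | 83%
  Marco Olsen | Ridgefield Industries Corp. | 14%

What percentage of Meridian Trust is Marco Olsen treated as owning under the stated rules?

By sibling attribution (R3), Marco Olsen is treated as also owning Mateo Olsen's interest in Ridgefield Industries Corp, giving 14% + 41% = 55%.
Chain via Ridgefield Industries Corp. (R2): 55% × 46% = 25.3% of Meridian Trust.
Chain via Oakhollow Textiles S.p.A. (R2): 33% × 37% = 12.21% of Meridian Trust.
Aggregating (R1): 25.3% + 12.21% = 37.51%.

37.51%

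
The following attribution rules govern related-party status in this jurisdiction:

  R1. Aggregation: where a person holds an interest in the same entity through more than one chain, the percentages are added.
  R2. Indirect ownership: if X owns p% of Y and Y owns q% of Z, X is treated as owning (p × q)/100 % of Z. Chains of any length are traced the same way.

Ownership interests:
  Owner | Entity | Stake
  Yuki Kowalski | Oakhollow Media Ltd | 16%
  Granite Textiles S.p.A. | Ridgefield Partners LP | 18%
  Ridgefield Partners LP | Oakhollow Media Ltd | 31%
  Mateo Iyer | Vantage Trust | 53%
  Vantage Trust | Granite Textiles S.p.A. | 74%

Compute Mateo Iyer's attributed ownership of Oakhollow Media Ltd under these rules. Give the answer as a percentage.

2.188476%

Chain via Vantage Trust → Granite Textiles S.p.A. → Ridgefield Partners LP (R2): 53% × 74% × 18% × 31% = 2.188476% of Oakhollow Media Ltd.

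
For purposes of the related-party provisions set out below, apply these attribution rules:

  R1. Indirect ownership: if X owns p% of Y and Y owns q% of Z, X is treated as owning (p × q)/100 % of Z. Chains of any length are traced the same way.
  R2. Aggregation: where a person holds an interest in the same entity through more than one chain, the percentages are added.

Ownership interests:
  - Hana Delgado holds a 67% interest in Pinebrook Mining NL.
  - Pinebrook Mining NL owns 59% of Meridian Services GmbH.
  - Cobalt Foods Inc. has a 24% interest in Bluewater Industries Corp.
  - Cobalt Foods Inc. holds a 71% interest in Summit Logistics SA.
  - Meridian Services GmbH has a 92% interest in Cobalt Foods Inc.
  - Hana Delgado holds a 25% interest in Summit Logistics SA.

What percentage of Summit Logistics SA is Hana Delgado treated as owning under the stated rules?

Chain via Pinebrook Mining NL → Meridian Services GmbH → Cobalt Foods Inc. (R1): 67% × 59% × 92% × 71% = 25.820996% of Summit Logistics SA.
Direct interest in Summit Logistics SA: 25%.
Aggregating (R2): 25.820996% + 25% = 50.820996%.

50.820996%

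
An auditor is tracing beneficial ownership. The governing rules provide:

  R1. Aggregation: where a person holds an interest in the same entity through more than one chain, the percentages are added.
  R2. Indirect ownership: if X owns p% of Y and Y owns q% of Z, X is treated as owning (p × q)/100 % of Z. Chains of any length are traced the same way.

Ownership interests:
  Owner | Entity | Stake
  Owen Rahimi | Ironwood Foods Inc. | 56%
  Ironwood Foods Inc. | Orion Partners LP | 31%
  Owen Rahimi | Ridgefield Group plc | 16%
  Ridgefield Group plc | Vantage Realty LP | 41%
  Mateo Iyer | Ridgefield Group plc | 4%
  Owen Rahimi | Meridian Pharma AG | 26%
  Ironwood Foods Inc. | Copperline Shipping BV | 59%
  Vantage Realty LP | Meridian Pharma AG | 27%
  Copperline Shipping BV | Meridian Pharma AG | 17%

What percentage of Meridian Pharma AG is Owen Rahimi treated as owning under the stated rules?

Chain via Ironwood Foods Inc. → Copperline Shipping BV (R2): 56% × 59% × 17% = 5.6168% of Meridian Pharma AG.
Chain via Ridgefield Group plc → Vantage Realty LP (R2): 16% × 41% × 27% = 1.7712% of Meridian Pharma AG.
Direct interest in Meridian Pharma AG: 26%.
Aggregating (R1): 5.6168% + 1.7712% + 26% = 33.388%.

33.388%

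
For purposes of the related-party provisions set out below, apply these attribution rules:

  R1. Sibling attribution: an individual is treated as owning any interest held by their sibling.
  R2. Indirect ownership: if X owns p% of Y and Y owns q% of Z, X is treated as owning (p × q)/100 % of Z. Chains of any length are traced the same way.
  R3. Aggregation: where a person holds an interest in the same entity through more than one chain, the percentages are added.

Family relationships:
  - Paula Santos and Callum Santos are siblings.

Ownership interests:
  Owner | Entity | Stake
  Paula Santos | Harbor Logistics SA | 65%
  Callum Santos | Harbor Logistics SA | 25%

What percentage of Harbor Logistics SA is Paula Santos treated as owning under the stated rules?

90%

By sibling attribution (R1), Paula Santos is treated as also owning Callum Santos's interest in Harbor Logistics SA, giving 65% + 25% = 90%.
Direct interest in Harbor Logistics SA: 90%.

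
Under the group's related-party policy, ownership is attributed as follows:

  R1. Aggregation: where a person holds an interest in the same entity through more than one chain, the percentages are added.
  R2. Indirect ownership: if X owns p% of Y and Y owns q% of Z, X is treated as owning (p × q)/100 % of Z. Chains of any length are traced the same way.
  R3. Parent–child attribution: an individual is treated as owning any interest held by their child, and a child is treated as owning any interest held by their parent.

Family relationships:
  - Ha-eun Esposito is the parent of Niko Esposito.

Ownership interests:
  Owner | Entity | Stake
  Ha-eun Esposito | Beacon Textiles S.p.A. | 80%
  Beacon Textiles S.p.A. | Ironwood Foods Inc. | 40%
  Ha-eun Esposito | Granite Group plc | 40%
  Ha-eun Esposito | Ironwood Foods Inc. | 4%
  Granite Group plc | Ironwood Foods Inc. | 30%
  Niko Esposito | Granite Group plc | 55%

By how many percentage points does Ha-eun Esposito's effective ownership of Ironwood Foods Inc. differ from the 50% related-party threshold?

By parent–child attribution (R3), Ha-eun Esposito is treated as also owning Niko Esposito's interest in Granite Group plc, giving 40% + 55% = 95%.
Chain via Beacon Textiles S.p.A. (R2): 80% × 40% = 32% of Ironwood Foods Inc.
Chain via Granite Group plc (R2): 95% × 30% = 28.5% of Ironwood Foods Inc.
Direct interest in Ironwood Foods Inc: 4%.
Aggregating (R1): 32% + 28.5% + 4% = 64.5%.
64.5% exceeds the 50% threshold by 14.5 percentage points.

14.5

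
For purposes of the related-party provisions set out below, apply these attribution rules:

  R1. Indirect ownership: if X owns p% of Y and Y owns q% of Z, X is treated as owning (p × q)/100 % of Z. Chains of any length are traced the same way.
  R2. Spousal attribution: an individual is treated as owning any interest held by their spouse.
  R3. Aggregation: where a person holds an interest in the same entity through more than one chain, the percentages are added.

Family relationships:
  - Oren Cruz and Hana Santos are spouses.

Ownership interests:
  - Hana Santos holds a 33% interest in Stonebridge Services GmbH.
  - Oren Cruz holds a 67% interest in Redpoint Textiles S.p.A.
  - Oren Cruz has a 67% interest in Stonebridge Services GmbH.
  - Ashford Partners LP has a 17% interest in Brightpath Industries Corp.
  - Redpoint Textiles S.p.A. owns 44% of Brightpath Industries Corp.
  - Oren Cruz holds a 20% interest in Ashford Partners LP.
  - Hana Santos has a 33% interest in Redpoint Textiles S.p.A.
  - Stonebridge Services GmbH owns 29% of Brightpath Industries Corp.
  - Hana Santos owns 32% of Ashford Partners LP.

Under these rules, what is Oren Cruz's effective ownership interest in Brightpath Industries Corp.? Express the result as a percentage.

By spousal attribution (R2), Oren Cruz is treated as also owning Hana Santos's interest in Redpoint Textiles S.p.A, giving 67% + 33% = 100%.
By spousal attribution (R2), Oren Cruz is treated as also owning Hana Santos's interest in Stonebridge Services GmbH, giving 67% + 33% = 100%.
By spousal attribution (R2), Oren Cruz is treated as also owning Hana Santos's interest in Ashford Partners LP, giving 20% + 32% = 52%.
Chain via Redpoint Textiles S.p.A. (R1): 100% × 44% = 44% of Brightpath Industries Corp.
Chain via Stonebridge Services GmbH (R1): 100% × 29% = 29% of Brightpath Industries Corp.
Chain via Ashford Partners LP (R1): 52% × 17% = 8.84% of Brightpath Industries Corp.
Aggregating (R3): 44% + 29% + 8.84% = 81.84%.

81.84%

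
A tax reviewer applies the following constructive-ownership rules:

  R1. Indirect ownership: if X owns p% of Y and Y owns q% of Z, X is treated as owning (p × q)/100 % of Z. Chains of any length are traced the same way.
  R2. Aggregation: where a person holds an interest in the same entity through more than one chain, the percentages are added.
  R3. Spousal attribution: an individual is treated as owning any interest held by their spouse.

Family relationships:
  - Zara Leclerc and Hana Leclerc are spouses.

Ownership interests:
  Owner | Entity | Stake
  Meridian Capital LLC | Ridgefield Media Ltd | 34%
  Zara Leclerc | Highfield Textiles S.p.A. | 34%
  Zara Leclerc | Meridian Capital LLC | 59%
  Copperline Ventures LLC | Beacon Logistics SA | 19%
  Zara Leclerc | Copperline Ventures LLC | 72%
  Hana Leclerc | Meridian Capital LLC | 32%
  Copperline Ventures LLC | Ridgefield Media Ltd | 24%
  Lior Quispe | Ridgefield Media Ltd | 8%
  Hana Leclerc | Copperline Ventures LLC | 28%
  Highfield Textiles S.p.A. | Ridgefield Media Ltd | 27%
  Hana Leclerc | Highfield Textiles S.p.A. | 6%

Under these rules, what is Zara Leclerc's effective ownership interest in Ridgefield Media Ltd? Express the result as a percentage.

By spousal attribution (R3), Zara Leclerc is treated as also owning Hana Leclerc's interest in Meridian Capital LLC, giving 59% + 32% = 91%.
By spousal attribution (R3), Zara Leclerc is treated as also owning Hana Leclerc's interest in Highfield Textiles S.p.A, giving 34% + 6% = 40%.
By spousal attribution (R3), Zara Leclerc is treated as also owning Hana Leclerc's interest in Copperline Ventures LLC, giving 72% + 28% = 100%.
Chain via Meridian Capital LLC (R1): 91% × 34% = 30.94% of Ridgefield Media Ltd.
Chain via Highfield Textiles S.p.A. (R1): 40% × 27% = 10.8% of Ridgefield Media Ltd.
Chain via Copperline Ventures LLC (R1): 100% × 24% = 24% of Ridgefield Media Ltd.
Aggregating (R2): 30.94% + 10.8% + 24% = 65.74%.

65.74%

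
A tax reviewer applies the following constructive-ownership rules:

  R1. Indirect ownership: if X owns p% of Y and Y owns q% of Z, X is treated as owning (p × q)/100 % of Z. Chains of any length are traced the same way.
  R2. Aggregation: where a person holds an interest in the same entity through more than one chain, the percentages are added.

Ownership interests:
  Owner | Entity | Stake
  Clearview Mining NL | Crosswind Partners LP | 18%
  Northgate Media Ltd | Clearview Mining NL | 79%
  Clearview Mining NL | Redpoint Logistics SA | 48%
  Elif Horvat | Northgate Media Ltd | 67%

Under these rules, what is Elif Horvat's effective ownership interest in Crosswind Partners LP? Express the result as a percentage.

Chain via Northgate Media Ltd → Clearview Mining NL (R1): 67% × 79% × 18% = 9.5274% of Crosswind Partners LP.

9.5274%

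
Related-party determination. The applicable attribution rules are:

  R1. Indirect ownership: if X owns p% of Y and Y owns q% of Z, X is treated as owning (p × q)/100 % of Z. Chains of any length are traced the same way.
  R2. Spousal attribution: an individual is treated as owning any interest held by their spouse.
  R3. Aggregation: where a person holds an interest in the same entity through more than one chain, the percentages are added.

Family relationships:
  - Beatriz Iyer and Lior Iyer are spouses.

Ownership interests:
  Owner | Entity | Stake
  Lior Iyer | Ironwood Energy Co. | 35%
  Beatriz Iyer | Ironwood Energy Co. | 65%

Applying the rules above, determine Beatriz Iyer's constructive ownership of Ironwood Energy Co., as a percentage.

100%

By spousal attribution (R2), Beatriz Iyer is treated as also owning Lior Iyer's interest in Ironwood Energy Co, giving 65% + 35% = 100%.
Direct interest in Ironwood Energy Co: 100%.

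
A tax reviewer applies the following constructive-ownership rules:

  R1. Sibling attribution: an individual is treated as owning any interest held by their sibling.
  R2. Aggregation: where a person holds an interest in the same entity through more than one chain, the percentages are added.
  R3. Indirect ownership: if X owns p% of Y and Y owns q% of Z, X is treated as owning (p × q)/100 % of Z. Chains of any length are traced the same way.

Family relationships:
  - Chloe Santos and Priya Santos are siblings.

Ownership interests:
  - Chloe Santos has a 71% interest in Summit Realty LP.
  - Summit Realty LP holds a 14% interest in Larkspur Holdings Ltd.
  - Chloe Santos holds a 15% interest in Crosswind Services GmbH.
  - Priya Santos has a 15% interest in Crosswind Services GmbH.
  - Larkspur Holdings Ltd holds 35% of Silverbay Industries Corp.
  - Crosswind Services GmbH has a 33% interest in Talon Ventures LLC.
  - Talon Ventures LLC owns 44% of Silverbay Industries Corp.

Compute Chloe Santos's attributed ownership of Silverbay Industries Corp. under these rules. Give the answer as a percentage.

By sibling attribution (R1), Chloe Santos is treated as also owning Priya Santos's interest in Crosswind Services GmbH, giving 15% + 15% = 30%.
Chain via Summit Realty LP → Larkspur Holdings Ltd (R3): 71% × 14% × 35% = 3.479% of Silverbay Industries Corp.
Chain via Crosswind Services GmbH → Talon Ventures LLC (R3): 30% × 33% × 44% = 4.356% of Silverbay Industries Corp.
Aggregating (R2): 3.479% + 4.356% = 7.835%.

7.835%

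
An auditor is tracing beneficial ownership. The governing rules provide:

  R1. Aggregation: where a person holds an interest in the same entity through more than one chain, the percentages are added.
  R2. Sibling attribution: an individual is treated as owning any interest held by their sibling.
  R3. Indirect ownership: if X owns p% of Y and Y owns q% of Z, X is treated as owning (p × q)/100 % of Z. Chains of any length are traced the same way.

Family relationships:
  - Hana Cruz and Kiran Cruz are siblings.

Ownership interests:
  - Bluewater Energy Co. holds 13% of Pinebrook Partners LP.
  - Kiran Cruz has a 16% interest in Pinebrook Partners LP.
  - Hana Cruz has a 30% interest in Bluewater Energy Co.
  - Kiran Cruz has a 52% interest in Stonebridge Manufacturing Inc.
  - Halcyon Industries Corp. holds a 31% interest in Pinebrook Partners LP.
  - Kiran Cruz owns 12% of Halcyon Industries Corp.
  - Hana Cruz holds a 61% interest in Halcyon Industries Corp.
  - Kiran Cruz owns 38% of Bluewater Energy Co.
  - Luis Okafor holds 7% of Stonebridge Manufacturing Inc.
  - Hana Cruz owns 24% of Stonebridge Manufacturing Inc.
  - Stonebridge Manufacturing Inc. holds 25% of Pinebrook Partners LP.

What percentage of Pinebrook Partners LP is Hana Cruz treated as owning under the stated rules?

By sibling attribution (R2), Hana Cruz is treated as also owning Kiran Cruz's interest in Halcyon Industries Corp, giving 61% + 12% = 73%.
By sibling attribution (R2), Hana Cruz is treated as also owning Kiran Cruz's interest in Bluewater Energy Co, giving 30% + 38% = 68%.
By sibling attribution (R2), Hana Cruz is treated as also owning Kiran Cruz's interest in Stonebridge Manufacturing Inc, giving 24% + 52% = 76%.
By sibling attribution (R2), Hana Cruz is treated as owning Kiran Cruz's 16% interest in Pinebrook Partners LP.
Chain via Halcyon Industries Corp. (R3): 73% × 31% = 22.63% of Pinebrook Partners LP.
Chain via Bluewater Energy Co. (R3): 68% × 13% = 8.84% of Pinebrook Partners LP.
Chain via Stonebridge Manufacturing Inc. (R3): 76% × 25% = 19% of Pinebrook Partners LP.
Direct interest in Pinebrook Partners LP: 16%.
Aggregating (R1): 22.63% + 8.84% + 19% + 16% = 66.47%.

66.47%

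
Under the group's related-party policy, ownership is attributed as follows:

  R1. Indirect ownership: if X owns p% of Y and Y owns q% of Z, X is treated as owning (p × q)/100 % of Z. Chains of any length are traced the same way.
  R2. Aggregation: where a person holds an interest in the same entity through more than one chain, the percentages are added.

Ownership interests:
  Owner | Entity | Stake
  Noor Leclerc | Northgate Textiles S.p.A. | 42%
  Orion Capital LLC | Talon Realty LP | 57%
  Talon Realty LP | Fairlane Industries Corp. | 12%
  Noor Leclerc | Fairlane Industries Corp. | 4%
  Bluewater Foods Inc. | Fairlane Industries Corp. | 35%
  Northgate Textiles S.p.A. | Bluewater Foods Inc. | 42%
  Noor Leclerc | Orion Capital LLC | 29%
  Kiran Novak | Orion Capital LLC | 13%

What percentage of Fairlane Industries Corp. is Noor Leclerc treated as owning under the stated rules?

12.1576%

Chain via Orion Capital LLC → Talon Realty LP (R1): 29% × 57% × 12% = 1.9836% of Fairlane Industries Corp.
Chain via Northgate Textiles S.p.A. → Bluewater Foods Inc. (R1): 42% × 42% × 35% = 6.174% of Fairlane Industries Corp.
Direct interest in Fairlane Industries Corp: 4%.
Aggregating (R2): 1.9836% + 6.174% + 4% = 12.1576%.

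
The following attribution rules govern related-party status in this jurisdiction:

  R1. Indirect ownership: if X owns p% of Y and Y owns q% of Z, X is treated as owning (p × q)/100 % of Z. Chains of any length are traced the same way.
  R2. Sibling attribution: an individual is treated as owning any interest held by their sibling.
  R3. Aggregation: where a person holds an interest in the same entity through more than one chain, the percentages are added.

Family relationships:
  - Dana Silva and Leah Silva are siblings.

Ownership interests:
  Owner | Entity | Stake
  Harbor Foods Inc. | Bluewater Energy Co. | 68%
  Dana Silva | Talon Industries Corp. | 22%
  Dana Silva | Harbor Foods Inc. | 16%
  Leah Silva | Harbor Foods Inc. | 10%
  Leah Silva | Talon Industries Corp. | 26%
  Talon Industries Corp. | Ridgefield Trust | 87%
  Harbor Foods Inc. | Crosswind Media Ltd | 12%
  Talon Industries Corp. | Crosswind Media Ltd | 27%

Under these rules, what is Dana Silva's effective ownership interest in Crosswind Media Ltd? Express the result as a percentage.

By sibling attribution (R2), Dana Silva is treated as also owning Leah Silva's interest in Talon Industries Corp, giving 22% + 26% = 48%.
By sibling attribution (R2), Dana Silva is treated as also owning Leah Silva's interest in Harbor Foods Inc, giving 16% + 10% = 26%.
Chain via Talon Industries Corp. (R1): 48% × 27% = 12.96% of Crosswind Media Ltd.
Chain via Harbor Foods Inc. (R1): 26% × 12% = 3.12% of Crosswind Media Ltd.
Aggregating (R3): 12.96% + 3.12% = 16.08%.

16.08%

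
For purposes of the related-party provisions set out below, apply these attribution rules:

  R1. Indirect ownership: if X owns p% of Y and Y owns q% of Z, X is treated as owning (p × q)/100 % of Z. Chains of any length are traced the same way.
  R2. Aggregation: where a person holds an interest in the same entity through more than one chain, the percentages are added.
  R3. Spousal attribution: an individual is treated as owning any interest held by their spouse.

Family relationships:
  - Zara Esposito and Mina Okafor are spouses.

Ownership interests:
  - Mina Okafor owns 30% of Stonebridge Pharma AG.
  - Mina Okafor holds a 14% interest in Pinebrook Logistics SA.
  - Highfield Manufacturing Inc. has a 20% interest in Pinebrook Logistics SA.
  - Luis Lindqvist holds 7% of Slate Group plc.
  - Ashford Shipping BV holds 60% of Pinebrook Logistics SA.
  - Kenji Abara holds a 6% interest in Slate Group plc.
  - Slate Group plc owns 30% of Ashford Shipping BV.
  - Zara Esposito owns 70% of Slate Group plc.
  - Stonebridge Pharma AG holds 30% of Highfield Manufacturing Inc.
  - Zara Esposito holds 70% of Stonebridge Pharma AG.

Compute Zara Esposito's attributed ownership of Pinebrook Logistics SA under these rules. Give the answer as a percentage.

By spousal attribution (R3), Zara Esposito is treated as also owning Mina Okafor's interest in Stonebridge Pharma AG, giving 70% + 30% = 100%.
By spousal attribution (R3), Zara Esposito is treated as owning Mina Okafor's 14% interest in Pinebrook Logistics SA.
Chain via Stonebridge Pharma AG → Highfield Manufacturing Inc. (R1): 100% × 30% × 20% = 6% of Pinebrook Logistics SA.
Chain via Slate Group plc → Ashford Shipping BV (R1): 70% × 30% × 60% = 12.6% of Pinebrook Logistics SA.
Direct interest in Pinebrook Logistics SA: 14%.
Aggregating (R2): 6% + 12.6% + 14% = 32.6%.

32.6%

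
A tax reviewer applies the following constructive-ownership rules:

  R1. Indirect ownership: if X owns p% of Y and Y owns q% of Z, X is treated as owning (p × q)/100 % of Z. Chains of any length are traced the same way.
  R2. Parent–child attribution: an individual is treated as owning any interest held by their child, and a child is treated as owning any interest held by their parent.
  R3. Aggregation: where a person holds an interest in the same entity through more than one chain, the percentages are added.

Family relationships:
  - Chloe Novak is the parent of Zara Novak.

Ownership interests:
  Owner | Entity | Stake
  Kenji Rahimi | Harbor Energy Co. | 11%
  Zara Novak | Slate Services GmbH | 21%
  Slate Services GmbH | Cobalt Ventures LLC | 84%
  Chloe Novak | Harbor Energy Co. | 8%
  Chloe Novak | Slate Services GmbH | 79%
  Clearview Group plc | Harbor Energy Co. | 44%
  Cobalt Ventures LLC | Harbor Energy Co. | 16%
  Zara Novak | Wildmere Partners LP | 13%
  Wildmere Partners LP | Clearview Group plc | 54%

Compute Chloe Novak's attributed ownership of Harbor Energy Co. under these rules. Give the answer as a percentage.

24.5288%

By parent–child attribution (R2), Chloe Novak is treated as also owning Zara Novak's interest in Slate Services GmbH, giving 79% + 21% = 100%.
By parent–child attribution (R2), Chloe Novak is treated as owning Zara Novak's 13% interest in Wildmere Partners LP.
Chain via Slate Services GmbH → Cobalt Ventures LLC (R1): 100% × 84% × 16% = 13.44% of Harbor Energy Co.
Direct interest in Harbor Energy Co: 8%.
Chain via Wildmere Partners LP → Clearview Group plc (R1): 13% × 54% × 44% = 3.0888% of Harbor Energy Co.
Aggregating (R3): 13.44% + 8% + 3.0888% = 24.5288%.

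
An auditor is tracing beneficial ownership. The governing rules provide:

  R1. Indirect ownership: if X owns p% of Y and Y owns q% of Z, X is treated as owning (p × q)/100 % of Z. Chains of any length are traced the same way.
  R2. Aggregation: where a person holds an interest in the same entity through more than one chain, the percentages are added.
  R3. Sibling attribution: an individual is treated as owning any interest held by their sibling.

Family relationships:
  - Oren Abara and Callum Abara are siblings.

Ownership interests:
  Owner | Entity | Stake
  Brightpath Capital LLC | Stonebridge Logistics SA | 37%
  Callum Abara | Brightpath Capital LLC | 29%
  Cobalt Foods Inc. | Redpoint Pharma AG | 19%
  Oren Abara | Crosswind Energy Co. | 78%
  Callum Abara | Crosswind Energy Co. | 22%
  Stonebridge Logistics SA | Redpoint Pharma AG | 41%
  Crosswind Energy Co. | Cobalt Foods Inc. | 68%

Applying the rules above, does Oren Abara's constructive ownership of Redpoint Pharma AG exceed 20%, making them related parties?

By sibling attribution (R3), Oren Abara is treated as also owning Callum Abara's interest in Crosswind Energy Co, giving 78% + 22% = 100%.
By sibling attribution (R3), Oren Abara is treated as owning Callum Abara's 29% interest in Brightpath Capital LLC.
Chain via Crosswind Energy Co. → Cobalt Foods Inc. (R1): 100% × 68% × 19% = 12.92% of Redpoint Pharma AG.
Chain via Brightpath Capital LLC → Stonebridge Logistics SA (R1): 29% × 37% × 41% = 4.3993% of Redpoint Pharma AG.
Aggregating (R2): 12.92% + 4.3993% = 17.3193%.
17.3193% does not exceed the 20% threshold, so Oren is not a related party to Redpoint Pharma AG.

No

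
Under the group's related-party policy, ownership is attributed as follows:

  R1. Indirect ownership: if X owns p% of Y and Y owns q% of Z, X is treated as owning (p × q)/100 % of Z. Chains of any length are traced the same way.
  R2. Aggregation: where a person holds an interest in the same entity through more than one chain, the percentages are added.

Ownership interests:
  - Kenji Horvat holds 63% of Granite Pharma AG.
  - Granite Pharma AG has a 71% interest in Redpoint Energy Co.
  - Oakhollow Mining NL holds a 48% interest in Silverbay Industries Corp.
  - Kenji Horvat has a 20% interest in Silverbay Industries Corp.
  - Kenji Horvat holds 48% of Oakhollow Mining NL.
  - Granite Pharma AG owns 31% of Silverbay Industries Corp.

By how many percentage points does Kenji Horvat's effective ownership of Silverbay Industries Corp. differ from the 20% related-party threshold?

42.57

Chain via Oakhollow Mining NL (R1): 48% × 48% = 23.04% of Silverbay Industries Corp.
Chain via Granite Pharma AG (R1): 63% × 31% = 19.53% of Silverbay Industries Corp.
Direct interest in Silverbay Industries Corp: 20%.
Aggregating (R2): 23.04% + 19.53% + 20% = 62.57%.
62.57% exceeds the 20% threshold by 42.57 percentage points.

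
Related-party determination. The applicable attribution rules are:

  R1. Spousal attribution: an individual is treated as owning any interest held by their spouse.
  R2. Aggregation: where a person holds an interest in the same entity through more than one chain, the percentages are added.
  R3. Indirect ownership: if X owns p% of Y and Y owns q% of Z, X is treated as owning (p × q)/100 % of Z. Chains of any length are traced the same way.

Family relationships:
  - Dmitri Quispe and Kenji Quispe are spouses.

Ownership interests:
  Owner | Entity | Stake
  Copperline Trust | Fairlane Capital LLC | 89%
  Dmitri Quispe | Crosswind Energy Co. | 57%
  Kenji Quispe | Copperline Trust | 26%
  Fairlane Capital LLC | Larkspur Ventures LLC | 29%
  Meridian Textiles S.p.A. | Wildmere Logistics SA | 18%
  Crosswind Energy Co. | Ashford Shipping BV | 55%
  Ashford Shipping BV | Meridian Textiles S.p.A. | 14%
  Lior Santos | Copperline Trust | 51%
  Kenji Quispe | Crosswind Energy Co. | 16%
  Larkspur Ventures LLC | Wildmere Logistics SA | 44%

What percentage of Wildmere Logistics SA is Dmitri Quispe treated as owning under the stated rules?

By spousal attribution (R1), Dmitri Quispe is treated as also owning Kenji Quispe's interest in Crosswind Energy Co, giving 57% + 16% = 73%.
By spousal attribution (R1), Dmitri Quispe is treated as owning Kenji Quispe's 26% interest in Copperline Trust.
Chain via Crosswind Energy Co. → Ashford Shipping BV → Meridian Textiles S.p.A. (R3): 73% × 55% × 14% × 18% = 1.01178% of Wildmere Logistics SA.
Chain via Copperline Trust → Fairlane Capital LLC → Larkspur Ventures LLC (R3): 26% × 89% × 29% × 44% = 2.952664% of Wildmere Logistics SA.
Aggregating (R2): 1.01178% + 2.952664% = 3.964444%.

3.964444%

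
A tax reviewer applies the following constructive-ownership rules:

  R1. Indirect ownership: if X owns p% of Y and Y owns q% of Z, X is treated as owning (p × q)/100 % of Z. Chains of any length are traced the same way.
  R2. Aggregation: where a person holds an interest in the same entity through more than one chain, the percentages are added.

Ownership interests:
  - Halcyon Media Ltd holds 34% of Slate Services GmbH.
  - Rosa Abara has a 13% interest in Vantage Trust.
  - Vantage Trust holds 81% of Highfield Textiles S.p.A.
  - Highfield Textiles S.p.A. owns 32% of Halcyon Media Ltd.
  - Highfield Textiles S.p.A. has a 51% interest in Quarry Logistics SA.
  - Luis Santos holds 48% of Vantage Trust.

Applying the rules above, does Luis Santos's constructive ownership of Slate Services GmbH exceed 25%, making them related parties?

No

Chain via Vantage Trust → Highfield Textiles S.p.A. → Halcyon Media Ltd (R1): 48% × 81% × 32% × 34% = 4.230144% of Slate Services GmbH.
4.230144% does not exceed the 25% threshold, so Luis is not a related party to Slate Services GmbH.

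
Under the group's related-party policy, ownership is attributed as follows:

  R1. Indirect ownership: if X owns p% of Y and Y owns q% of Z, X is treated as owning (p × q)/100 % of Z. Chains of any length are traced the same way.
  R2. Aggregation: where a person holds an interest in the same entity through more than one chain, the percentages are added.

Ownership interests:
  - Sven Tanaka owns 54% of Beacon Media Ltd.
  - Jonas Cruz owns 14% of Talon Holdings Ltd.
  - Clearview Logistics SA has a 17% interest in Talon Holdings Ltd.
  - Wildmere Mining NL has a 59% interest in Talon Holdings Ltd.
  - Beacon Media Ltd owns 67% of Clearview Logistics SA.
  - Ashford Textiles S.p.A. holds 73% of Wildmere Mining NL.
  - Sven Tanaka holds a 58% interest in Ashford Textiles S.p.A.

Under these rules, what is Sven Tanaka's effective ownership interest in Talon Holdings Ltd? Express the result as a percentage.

Chain via Ashford Textiles S.p.A. → Wildmere Mining NL (R1): 58% × 73% × 59% = 24.9806% of Talon Holdings Ltd.
Chain via Beacon Media Ltd → Clearview Logistics SA (R1): 54% × 67% × 17% = 6.1506% of Talon Holdings Ltd.
Aggregating (R2): 24.9806% + 6.1506% = 31.1312%.

31.1312%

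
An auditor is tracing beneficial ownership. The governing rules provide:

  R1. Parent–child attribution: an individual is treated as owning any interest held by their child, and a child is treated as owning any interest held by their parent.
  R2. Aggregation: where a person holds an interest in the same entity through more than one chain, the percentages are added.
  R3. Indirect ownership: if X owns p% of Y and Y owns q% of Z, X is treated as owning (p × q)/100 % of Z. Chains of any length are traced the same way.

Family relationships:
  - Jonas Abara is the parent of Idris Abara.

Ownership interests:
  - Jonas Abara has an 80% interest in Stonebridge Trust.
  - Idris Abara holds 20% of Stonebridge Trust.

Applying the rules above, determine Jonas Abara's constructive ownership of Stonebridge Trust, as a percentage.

By parent–child attribution (R1), Jonas Abara is treated as also owning Idris Abara's interest in Stonebridge Trust, giving 80% + 20% = 100%.
Direct interest in Stonebridge Trust: 100%.

100%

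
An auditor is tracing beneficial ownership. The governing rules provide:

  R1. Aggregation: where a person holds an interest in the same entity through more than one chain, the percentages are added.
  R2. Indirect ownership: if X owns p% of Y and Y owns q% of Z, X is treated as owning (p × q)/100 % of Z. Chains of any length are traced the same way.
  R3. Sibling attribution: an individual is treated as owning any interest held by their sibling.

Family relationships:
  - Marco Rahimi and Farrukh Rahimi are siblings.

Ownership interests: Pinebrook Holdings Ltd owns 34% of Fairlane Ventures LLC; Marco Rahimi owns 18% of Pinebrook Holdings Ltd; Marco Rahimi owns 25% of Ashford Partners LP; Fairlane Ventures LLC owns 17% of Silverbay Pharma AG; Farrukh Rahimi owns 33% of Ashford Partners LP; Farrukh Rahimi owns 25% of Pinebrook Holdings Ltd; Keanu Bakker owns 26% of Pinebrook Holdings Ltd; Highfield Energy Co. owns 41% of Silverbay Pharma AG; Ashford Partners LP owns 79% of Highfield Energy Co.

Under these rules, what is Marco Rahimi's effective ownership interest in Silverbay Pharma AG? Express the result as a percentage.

By sibling attribution (R3), Marco Rahimi is treated as also owning Farrukh Rahimi's interest in Pinebrook Holdings Ltd, giving 18% + 25% = 43%.
By sibling attribution (R3), Marco Rahimi is treated as also owning Farrukh Rahimi's interest in Ashford Partners LP, giving 25% + 33% = 58%.
Chain via Pinebrook Holdings Ltd → Fairlane Ventures LLC (R2): 43% × 34% × 17% = 2.4854% of Silverbay Pharma AG.
Chain via Ashford Partners LP → Highfield Energy Co. (R2): 58% × 79% × 41% = 18.7862% of Silverbay Pharma AG.
Aggregating (R1): 2.4854% + 18.7862% = 21.2716%.

21.2716%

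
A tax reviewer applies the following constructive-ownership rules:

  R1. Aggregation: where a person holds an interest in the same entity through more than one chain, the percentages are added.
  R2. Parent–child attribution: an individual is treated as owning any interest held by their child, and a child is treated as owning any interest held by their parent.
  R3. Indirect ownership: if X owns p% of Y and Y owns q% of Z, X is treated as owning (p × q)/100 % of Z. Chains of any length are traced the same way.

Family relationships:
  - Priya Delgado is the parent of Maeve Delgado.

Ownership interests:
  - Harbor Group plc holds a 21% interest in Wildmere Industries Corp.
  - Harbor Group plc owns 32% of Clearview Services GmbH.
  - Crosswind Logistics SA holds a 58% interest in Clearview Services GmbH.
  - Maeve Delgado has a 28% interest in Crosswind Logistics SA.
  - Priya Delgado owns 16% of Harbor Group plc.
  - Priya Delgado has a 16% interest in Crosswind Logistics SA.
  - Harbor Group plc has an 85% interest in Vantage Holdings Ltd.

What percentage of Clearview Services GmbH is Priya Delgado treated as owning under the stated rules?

By parent–child attribution (R2), Priya Delgado is treated as also owning Maeve Delgado's interest in Crosswind Logistics SA, giving 16% + 28% = 44%.
Chain via Harbor Group plc (R3): 16% × 32% = 5.12% of Clearview Services GmbH.
Chain via Crosswind Logistics SA (R3): 44% × 58% = 25.52% of Clearview Services GmbH.
Aggregating (R1): 5.12% + 25.52% = 30.64%.

30.64%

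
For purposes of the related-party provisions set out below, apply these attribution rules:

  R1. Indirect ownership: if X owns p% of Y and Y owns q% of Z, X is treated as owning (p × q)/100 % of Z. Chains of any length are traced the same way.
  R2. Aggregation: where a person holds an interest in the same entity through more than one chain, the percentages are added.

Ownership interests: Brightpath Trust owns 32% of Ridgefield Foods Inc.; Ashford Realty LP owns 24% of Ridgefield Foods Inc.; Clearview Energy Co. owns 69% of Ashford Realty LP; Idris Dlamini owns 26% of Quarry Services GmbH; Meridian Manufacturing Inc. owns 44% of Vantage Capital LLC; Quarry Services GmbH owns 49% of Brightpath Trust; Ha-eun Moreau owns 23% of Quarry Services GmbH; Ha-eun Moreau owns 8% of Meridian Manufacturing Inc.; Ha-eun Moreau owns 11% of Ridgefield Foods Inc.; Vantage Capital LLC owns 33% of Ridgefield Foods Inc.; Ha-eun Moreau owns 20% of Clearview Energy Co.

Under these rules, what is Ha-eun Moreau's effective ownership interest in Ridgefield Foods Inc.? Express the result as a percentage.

19.08%

Chain via Meridian Manufacturing Inc. → Vantage Capital LLC (R1): 8% × 44% × 33% = 1.1616% of Ridgefield Foods Inc.
Chain via Quarry Services GmbH → Brightpath Trust (R1): 23% × 49% × 32% = 3.6064% of Ridgefield Foods Inc.
Chain via Clearview Energy Co. → Ashford Realty LP (R1): 20% × 69% × 24% = 3.312% of Ridgefield Foods Inc.
Direct interest in Ridgefield Foods Inc: 11%.
Aggregating (R2): 1.1616% + 3.6064% + 3.312% + 11% = 19.08%.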